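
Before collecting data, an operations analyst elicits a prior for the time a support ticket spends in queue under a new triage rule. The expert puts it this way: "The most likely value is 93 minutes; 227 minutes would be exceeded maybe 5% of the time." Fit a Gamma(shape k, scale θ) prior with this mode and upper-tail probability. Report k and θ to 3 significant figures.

Gamma(k,θ) with k>1 has mode (k−1)θ, so θ = 93/(k−1).
Need P(X < 227) = 0.95 with θ tied to k this way. Start at k = 2, θ = 93: P(X<227) ≈ 0.700.
Too low — raise k to concentrate. Iterating converges to k ≈ 4.42.
Then θ = 93/(4.42−1) ≈ 27.2.

k ≈ 4.42, θ ≈ 27.2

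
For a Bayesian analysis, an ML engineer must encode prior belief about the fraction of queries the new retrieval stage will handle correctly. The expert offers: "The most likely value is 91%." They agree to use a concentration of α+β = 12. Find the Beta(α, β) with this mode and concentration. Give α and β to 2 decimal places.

α = 10.10, β = 1.90

For α,β > 1 the Beta mode is (α−1)/(α+β−2). With α+β = 12, the mode is (α−1)/10.
Set (α−1)/10 = 0.91 → α = 1 + 0.91·10 = 10.10.
β = 12 − α = 1.90.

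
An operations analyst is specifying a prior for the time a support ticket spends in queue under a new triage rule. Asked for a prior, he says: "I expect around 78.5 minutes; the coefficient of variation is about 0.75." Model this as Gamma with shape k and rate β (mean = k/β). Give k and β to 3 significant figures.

k ≈ 1.78, β ≈ 0.0226

For Gamma(k, rate β): mean = k/β, variance = k/β², so CV = 1/√k.
CV = 0.75, hence k = 1/CV² = 1.78.
Then β = k/mean = 1.78/78.5 = 0.0226.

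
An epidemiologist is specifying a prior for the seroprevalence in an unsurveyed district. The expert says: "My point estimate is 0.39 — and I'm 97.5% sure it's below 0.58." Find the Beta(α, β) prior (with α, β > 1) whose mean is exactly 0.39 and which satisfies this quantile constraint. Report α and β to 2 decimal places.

With mean 0.39 fixed, write α = 0.39s, β = 0.61s where s = α+β.
Need P(θ < 0.58) = 0.975 under Beta(0.39s, 0.61s). Normal approximation: (q−m)/√(m(1−m)/s) ≈ z_{0.975} = 1.96, so s ≈ 0.39·0.61·(1.96)²/(0.58−0.39)² = 25.3.
At s = 25.3: P(θ<0.58) ≈ 0.973. Adjusting to match 0.975 gives s ≈ 26.07.
So α = 0.39·26.07 ≈ 10.17, β = 0.61·26.07 ≈ 15.90.

α ≈ 10.17, β ≈ 15.90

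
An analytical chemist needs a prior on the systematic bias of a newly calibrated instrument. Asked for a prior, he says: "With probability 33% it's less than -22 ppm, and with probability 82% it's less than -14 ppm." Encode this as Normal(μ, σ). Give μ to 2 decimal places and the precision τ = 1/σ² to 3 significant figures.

The p-quantile of Normal(μ,σ) is μ + z_p·σ, with z_{0.33} = -0.4399 and z_{0.82} = 0.9154.
Eliminate σ: μ = (z₂·x₁ − z₁·x₂)/(z₂ − z₁) = (0.9154·-22 − (-0.4399)·-14)/1.355 = -19.40.
Then σ = (x₂ − x₁)/(z₂ − z₁) = (-14 − -22)/1.355 = 5.90.
Precision τ = 1/σ² = 1/5.903² = 0.0287.

μ = -19.40, τ = 0.0287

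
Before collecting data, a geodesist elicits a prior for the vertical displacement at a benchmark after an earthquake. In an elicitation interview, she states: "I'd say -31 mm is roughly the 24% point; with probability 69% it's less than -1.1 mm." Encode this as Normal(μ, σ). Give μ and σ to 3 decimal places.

For Normal(μ,σ), the p-quantile is μ + z_p·σ. Here z_{0.24} = -0.7063, z_{0.69} = 0.4959.
So -31 = μ − 0.7063σ and -1.1 = μ + 0.4959σ.
Subtracting: σ = (-1.1 − -31)/(0.4959 − (-0.7063)) = 24.872.
Then μ = -31 − (-0.7063)·24.872 = -13.433.

μ = -13.433, σ = 24.872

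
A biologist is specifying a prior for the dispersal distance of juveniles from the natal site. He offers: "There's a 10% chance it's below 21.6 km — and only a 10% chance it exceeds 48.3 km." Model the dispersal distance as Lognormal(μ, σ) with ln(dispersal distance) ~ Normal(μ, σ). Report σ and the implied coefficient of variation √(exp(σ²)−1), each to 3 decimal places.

If T ~ Lognormal(μ,σ) then ln T ~ Normal(μ,σ), so the p-quantile of ln T is μ + z_p·σ.
ln(21.6) = 3.073 and ln(48.3) = 3.877; z_{0.1} = -1.282, z_{0.9} = 1.282.
σ = (3.877 − 3.073)/(1.282 − (-1.282)) = 0.314.
μ = 3.073 − (-1.282)·0.314 = 3.475.
CV = √(exp(σ²)−1) = √(exp(0.0986)−1) = 0.322.

σ ≈ 0.314, CV ≈ 0.322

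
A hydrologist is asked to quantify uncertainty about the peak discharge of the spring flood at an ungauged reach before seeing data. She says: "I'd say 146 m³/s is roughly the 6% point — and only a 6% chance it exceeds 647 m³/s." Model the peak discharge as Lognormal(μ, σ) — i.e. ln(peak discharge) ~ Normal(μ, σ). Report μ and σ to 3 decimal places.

If T ~ Lognormal(μ,σ) then ln T ~ Normal(μ,σ), so the p-quantile of ln T is μ + z_p·σ.
ln(146) = 4.984 and ln(647) = 6.472; z_{0.06} = -1.555, z_{0.94} = 1.555.
σ = (6.472 − 4.984)/(1.555 − (-1.555)) = 0.479.
μ = 4.984 − (-1.555)·0.479 = 5.728.

μ ≈ 5.728, σ ≈ 0.479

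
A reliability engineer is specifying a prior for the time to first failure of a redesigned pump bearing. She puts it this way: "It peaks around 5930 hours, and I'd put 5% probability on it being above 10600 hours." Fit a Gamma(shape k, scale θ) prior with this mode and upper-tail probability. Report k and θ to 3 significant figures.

k ≈ 9.26, θ ≈ 718

Gamma(k,θ) with k>1 has mode (k−1)θ, so θ = 5930/(k−1).
Need P(X < 10600) = 0.95 with θ tied to k this way. Start at k = 2, θ = 5930: P(X<10600) ≈ 0.533.
Too low — raise k to concentrate. Iterating converges to k ≈ 9.26.
Then θ = 5930/(9.26−1) ≈ 718.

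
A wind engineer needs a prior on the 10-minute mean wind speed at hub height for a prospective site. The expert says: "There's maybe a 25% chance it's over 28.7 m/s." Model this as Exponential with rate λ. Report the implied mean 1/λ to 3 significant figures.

P(T > 28.7) = e^(−λ·28.7) = 0.25, so λ = −ln(0.25)/28.7 = 0.0483.
Mean = 1/λ = 20.7 m/s.

mean ≈ 20.7 m/s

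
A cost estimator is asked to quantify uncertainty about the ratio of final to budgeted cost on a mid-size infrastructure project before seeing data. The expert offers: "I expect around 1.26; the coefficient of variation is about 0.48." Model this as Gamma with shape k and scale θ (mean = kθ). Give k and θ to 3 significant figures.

k ≈ 4.34, θ ≈ 0.29

For Gamma(k, scale θ): mean = kθ, variance = kθ², so CV = 1/√k.
CV = 0.48, hence k = 1/CV² = 4.34.
Then θ = mean/k = 1.26/4.34 = 0.29.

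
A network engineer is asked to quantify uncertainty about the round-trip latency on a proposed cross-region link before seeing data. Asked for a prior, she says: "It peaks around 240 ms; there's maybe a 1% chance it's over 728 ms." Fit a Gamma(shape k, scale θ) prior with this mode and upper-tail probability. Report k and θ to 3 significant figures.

k ≈ 4.65, θ ≈ 65.8

Gamma(k,θ) with k>1 has mode (k−1)θ, so θ = 240/(k−1).
Need P(X < 728) = 0.99 with θ tied to k this way. Start at k = 2, θ = 240: P(X<728) ≈ 0.806.
Too low — raise k to concentrate. Iterating converges to k ≈ 4.65.
Then θ = 240/(4.65−1) ≈ 65.8.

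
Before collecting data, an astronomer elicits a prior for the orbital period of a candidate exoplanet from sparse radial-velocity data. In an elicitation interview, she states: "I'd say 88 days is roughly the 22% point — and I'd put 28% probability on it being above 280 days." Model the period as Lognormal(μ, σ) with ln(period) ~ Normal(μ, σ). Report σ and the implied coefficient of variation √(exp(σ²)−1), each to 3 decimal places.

σ ≈ 0.854, CV ≈ 1.036

If T ~ Lognormal(μ,σ) then ln T ~ Normal(μ,σ), so the p-quantile of ln T is μ + z_p·σ.
ln(88) = 4.477 and ln(280) = 5.635; z_{0.22} = -0.7722, z_{0.72} = 0.5828.
σ = (5.635 − 4.477)/(0.5828 − (-0.7722)) = 0.854.
μ = 4.477 − (-0.7722)·0.854 = 5.137.
CV = √(exp(σ²)−1) = √(exp(0.7296)−1) = 1.036.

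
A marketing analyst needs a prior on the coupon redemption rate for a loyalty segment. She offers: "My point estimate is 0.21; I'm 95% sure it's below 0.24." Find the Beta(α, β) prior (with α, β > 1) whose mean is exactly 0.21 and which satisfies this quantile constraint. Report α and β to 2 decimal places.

With mean 0.21 fixed, write α = 0.21s, β = 0.79s where s = α+β.
Need P(θ < 0.24) = 0.95 under Beta(0.21s, 0.79s). Normal approximation: (q−m)/√(m(1−m)/s) ≈ z_{0.95} = 1.64, so s ≈ 0.21·0.79·(1.64)²/(0.24−0.21)² = 498.7.
At s = 498.7: P(θ<0.24) ≈ 0.947. Adjusting to match 0.95 gives s ≈ 519.21.
So α = 0.21·519.21 ≈ 109.03, β = 0.79·519.21 ≈ 410.17.

α ≈ 109.03, β ≈ 410.17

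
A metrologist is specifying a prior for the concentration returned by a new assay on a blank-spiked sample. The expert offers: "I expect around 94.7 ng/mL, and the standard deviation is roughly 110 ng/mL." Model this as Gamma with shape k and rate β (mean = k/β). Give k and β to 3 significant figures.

For Gamma(k, rate β): mean = k/β, variance = k/β², so CV = 1/√k.
CV = SD/mean = 110/94.7 = 1.162, hence k = 1/CV² = 0.741.
Then β = k/mean = 0.741/94.7 = 0.00783.

k ≈ 0.741, β ≈ 0.00783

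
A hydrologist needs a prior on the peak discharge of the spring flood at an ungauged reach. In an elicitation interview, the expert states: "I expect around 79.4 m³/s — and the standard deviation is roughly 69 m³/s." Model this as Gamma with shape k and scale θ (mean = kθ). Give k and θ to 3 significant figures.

For Gamma(k, scale θ): mean = kθ, variance = kθ², so CV = 1/√k.
CV = SD/mean = 69/79.4 = 0.869, hence k = 1/CV² = 1.32.
Then θ = mean/k = 79.4/1.32 = 60.

k ≈ 1.32, θ ≈ 60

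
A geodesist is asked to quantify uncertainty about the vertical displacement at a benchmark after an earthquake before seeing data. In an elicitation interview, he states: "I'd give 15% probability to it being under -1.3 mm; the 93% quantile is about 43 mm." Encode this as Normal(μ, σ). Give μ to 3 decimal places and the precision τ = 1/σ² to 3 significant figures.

For Normal(μ,σ), the p-quantile is μ + z_p·σ. Here z_{0.15} = -1.036, z_{0.93} = 1.476.
So -1.3 = μ − 1.036σ and 43 = μ + 1.476σ.
Subtracting: σ = (43 − -1.3)/(1.476 − (-1.036)) = 17.634.
Then μ = -1.3 − (-1.036)·17.634 = 16.976.
Precision τ = 1/σ² = 1/17.63² = 0.00322.

μ = 16.976, τ = 0.00322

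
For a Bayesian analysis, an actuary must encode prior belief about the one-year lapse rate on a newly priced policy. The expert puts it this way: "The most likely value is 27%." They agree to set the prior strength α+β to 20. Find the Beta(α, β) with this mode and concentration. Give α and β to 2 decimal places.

For α,β > 1 the Beta mode is (α−1)/(α+β−2). With α+β = 20, the mode is (α−1)/18.
Set (α−1)/18 = 0.27 → α = 1 + 0.27·18 = 5.86.
β = 20 − α = 14.14.

α = 5.86, β = 14.14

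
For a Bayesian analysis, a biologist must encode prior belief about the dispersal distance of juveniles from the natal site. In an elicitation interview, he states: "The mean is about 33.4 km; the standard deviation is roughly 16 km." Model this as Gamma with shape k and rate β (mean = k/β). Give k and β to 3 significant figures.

For Gamma(k, rate β): mean = k/β, variance = k/β², so CV = 1/√k.
CV = SD/mean = 16/33.4 = 0.479, hence k = 1/CV² = 4.36.
Then β = k/mean = 4.36/33.4 = 0.13.

k ≈ 4.36, β ≈ 0.13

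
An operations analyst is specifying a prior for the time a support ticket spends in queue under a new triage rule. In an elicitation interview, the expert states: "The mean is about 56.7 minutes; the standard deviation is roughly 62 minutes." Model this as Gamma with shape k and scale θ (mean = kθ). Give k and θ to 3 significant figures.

k ≈ 0.836, θ ≈ 67.8

For Gamma(k, scale θ): mean = kθ, variance = kθ², so CV = 1/√k.
CV = SD/mean = 62/56.7 = 1.093, hence k = 1/CV² = 0.836.
Then θ = mean/k = 56.7/0.836 = 67.8.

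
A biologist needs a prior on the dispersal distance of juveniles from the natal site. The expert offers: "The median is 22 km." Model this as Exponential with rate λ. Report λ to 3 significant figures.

λ ≈ 0.0315

Exponential median = ln 2 / λ, so λ = ln 2 / 22.0 = 0.0315.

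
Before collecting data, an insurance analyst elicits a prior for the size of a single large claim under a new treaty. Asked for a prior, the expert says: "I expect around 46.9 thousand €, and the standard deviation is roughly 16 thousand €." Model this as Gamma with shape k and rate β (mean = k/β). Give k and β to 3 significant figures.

For Gamma(k, rate β): mean = k/β, variance = k/β², so CV = 1/√k.
CV = SD/mean = 16/46.9 = 0.3412, hence k = 1/CV² = 8.59.
Then β = k/mean = 8.59/46.9 = 0.183.

k ≈ 8.59, β ≈ 0.183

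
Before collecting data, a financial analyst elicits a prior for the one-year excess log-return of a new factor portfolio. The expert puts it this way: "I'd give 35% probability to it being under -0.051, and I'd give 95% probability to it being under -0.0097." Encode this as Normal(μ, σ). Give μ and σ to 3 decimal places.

μ = -0.043, σ = 0.020

For Normal(μ,σ), the p-quantile is μ + z_p·σ. Here z_{0.35} = -0.3853, z_{0.95} = 1.645.
So -0.051 = μ − 0.3853σ and -0.0097 = μ + 1.645σ.
Subtracting: σ = (-0.0097 − -0.051)/(1.645 − (-0.3853)) = 0.020.
Then μ = -0.051 − (-0.3853)·0.020 = -0.043.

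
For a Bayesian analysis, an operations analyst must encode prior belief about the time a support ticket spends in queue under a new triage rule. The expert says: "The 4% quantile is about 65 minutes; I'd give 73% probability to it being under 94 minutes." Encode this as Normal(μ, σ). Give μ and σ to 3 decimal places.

μ = 86.481, σ = 12.270

The p-quantile of Normal(μ,σ) is μ + z_p·σ, with z_{0.04} = -1.751 and z_{0.73} = 0.6128.
Eliminate σ: μ = (z₂·x₁ − z₁·x₂)/(z₂ − z₁) = (0.6128·65 − (-1.751)·94)/2.363 = 86.481.
Then σ = (x₂ − x₁)/(z₂ − z₁) = (94 − 65)/2.363 = 12.270.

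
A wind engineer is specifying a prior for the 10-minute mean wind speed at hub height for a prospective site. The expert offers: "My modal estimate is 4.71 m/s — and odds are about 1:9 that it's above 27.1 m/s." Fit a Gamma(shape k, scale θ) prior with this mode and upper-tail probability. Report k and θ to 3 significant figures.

Gamma(k,θ) with k>1 has mode (k−1)θ, so θ = 4.71/(k−1).
Need P(X < 27.1) = 0.9 with θ tied to k this way. Start at k = 2, θ = 4.71: P(X<27.1) ≈ 0.979.
Too high — lower k to spread out. Iterating converges to k ≈ 1.56.
Then θ = 4.71/(1.56−1) ≈ 8.42.

k ≈ 1.56, θ ≈ 8.42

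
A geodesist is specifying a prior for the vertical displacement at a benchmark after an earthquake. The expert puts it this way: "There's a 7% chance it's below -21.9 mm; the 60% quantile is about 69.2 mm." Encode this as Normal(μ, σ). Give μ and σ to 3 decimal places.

μ = 55.852, σ = 52.685

The p-quantile of Normal(μ,σ) is μ + z_p·σ, with z_{0.07} = -1.476 and z_{0.6} = 0.2533.
Eliminate σ: μ = (z₂·x₁ − z₁·x₂)/(z₂ − z₁) = (0.2533·-21.9 − (-1.476)·69.2)/1.729 = 55.852.
Then σ = (x₂ − x₁)/(z₂ − z₁) = (69.2 − -21.9)/1.729 = 52.685.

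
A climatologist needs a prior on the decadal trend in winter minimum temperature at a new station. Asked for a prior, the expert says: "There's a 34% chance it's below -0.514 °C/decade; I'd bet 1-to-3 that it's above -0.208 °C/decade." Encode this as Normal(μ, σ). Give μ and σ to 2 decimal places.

μ = -0.40, σ = 0.28

The p-quantile of Normal(μ,σ) is μ + z_p·σ, with z_{0.34} = -0.4125 and z_{0.75} = 0.6745.
Eliminate σ: μ = (z₂·x₁ − z₁·x₂)/(z₂ − z₁) = (0.6745·-0.514 − (-0.4125)·-0.208)/1.087 = -0.40.
Then σ = (x₂ − x₁)/(z₂ − z₁) = (-0.208 − -0.514)/1.087 = 0.28.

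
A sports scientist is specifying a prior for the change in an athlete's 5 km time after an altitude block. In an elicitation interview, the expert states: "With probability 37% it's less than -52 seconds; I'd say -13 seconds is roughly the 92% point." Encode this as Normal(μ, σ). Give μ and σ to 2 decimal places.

For Normal(μ,σ), the p-quantile is μ + z_p·σ. Here z_{0.37} = -0.3319, z_{0.92} = 1.405.
So -52 = μ − 0.3319σ and -13 = μ + 1.405σ.
Subtracting: σ = (-13 − -52)/(1.405 − (-0.3319)) = 22.45.
Then μ = -52 − (-0.3319)·22.45 = -44.55.

μ = -44.55, σ = 22.45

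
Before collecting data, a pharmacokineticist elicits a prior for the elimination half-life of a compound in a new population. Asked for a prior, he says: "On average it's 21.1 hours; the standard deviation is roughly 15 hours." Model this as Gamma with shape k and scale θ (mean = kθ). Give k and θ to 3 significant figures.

k ≈ 1.98, θ ≈ 10.7

For Gamma(k, scale θ): mean = kθ, variance = kθ², so CV = 1/√k.
CV = SD/mean = 15/21.1 = 0.7109, hence k = 1/CV² = 1.98.
Then θ = mean/k = 21.1/1.98 = 10.7.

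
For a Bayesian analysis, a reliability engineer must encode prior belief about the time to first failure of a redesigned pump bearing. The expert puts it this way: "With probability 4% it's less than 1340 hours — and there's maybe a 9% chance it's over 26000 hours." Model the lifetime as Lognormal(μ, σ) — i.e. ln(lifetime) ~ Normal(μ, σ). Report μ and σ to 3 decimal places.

If T ~ Lognormal(μ,σ) then ln T ~ Normal(μ,σ), so the p-quantile of ln T is μ + z_p·σ.
ln(1340) = 7.2 and ln(26000) = 10.17; z_{0.04} = -1.751, z_{0.91} = 1.341.
σ = (10.17 − 7.2)/(1.341 − (-1.751)) = 0.959.
μ = 7.2 − (-1.751)·0.959 = 8.880.

μ ≈ 8.880, σ ≈ 0.959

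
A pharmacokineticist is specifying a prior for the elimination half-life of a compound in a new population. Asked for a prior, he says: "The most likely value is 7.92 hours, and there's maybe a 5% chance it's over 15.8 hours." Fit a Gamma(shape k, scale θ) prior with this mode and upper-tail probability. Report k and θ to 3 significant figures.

k ≈ 6.81, θ ≈ 1.36

Gamma(k,θ) with k>1 has mode (k−1)θ, so θ = 7.92/(k−1).
Need P(X < 15.8) = 0.95 with θ tied to k this way. Start at k = 2, θ = 7.92: P(X<15.8) ≈ 0.593.
Too low — raise k to concentrate. Iterating converges to k ≈ 6.81.
Then θ = 7.92/(6.81−1) ≈ 1.36.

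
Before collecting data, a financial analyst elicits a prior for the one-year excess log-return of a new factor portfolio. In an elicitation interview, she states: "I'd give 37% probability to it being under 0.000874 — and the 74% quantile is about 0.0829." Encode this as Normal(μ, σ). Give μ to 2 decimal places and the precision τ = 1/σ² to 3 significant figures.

For Normal(μ,σ), the p-quantile is μ + z_p·σ. Here z_{0.37} = -0.3319, z_{0.74} = 0.6433.
So 0.000874 = μ − 0.3319σ and 0.0829 = μ + 0.6433σ.
Subtracting: σ = (0.0829 − 0.000874)/(0.6433 − (-0.3319)) = 0.08.
Then μ = 0.000874 − (-0.3319)·0.08 = 0.03.
Precision τ = 1/σ² = 1/0.08411² = 141.

μ = 0.03, τ = 141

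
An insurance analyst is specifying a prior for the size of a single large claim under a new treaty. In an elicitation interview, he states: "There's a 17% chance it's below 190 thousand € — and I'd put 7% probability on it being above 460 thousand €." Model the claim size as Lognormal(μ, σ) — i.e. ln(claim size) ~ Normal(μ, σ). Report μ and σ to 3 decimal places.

μ ≈ 5.594, σ ≈ 0.364

If T ~ Lognormal(μ,σ) then ln T ~ Normal(μ,σ), so the p-quantile of ln T is μ + z_p·σ.
ln(190) = 5.247 and ln(460) = 6.131; z_{0.17} = -0.9542, z_{0.93} = 1.476.
σ = (6.131 − 5.247)/(1.476 − (-0.9542)) = 0.364.
μ = 5.247 − (-0.9542)·0.364 = 5.594.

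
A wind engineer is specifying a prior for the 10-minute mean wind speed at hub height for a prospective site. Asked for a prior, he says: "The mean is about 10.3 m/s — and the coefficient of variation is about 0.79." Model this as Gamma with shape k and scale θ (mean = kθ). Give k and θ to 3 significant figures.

k ≈ 1.6, θ ≈ 6.43

For Gamma(k, scale θ): mean = kθ, variance = kθ², so CV = 1/√k.
CV = 0.79, hence k = 1/CV² = 1.6.
Then θ = mean/k = 10.3/1.6 = 6.43.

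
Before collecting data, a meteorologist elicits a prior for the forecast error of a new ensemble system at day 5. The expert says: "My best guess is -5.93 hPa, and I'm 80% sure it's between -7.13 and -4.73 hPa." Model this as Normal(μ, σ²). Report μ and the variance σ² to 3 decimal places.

A symmetric 80% interval runs μ ± z·σ with z = 1.282.
Half-width = 1.2, so σ = 1.2/1.282 = 0.9364 and σ² = 0.877.
μ is the stated best guess, -5.930.

μ = -5.930, σ² = 0.877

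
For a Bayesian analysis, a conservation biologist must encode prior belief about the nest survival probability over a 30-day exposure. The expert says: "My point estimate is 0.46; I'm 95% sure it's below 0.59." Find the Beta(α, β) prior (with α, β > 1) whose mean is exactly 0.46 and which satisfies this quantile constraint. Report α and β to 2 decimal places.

α ≈ 18.22, β ≈ 21.39

With mean 0.46 fixed, write α = 0.46s, β = 0.54s where s = α+β.
Need P(θ < 0.59) = 0.95 under Beta(0.46s, 0.54s). Normal approximation: (q−m)/√(m(1−m)/s) ≈ z_{0.95} = 1.64, so s ≈ 0.46·0.54·(1.64)²/(0.59−0.46)² = 39.8.
At s = 39.8: P(θ<0.59) ≈ 0.950. Adjusting to match 0.95 gives s ≈ 39.61.
So α = 0.46·39.61 ≈ 18.22, β = 0.54·39.61 ≈ 21.39.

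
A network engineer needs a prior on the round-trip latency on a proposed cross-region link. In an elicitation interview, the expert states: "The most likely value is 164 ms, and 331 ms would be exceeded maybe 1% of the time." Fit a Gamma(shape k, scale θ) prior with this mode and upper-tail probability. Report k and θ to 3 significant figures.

k ≈ 10.9, θ ≈ 16.5

Gamma(k,θ) with k>1 has mode (k−1)θ, so θ = 164/(k−1).
Need P(X < 331) = 0.99 with θ tied to k this way. Start at k = 2, θ = 164: P(X<331) ≈ 0.599.
Too low — raise k to concentrate. Iterating converges to k ≈ 10.9.
Then θ = 164/(10.9−1) ≈ 16.5.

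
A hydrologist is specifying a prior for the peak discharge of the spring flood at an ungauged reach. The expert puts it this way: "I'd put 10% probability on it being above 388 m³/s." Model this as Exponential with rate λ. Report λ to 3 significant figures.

λ ≈ 0.00593

P(T > 388.0) = e^(−λ·388.0) = 0.1, so λ = −ln(0.1)/388.0 = 0.00593.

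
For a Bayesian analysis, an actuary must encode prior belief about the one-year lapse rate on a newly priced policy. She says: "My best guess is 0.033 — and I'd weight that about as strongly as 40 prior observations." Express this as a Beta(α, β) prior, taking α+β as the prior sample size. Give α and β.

α = 1.32, β = 38.68

Under the effective-sample-size interpretation, Beta(α, β) has prior mean α/(α+β) and prior sample size α+β.
So α+β = 40 and α/(α+β) = 0.033, giving α = 0.033·40 = 1.32 and β = 40 − 1.32 = 38.68.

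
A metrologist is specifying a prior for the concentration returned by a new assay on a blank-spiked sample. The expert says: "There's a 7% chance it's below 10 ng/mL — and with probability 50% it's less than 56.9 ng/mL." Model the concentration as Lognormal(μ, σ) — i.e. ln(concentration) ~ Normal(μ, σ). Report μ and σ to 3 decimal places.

If T ~ Lognormal(μ,σ) then ln T ~ Normal(μ,σ), so the p-quantile of ln T is μ + z_p·σ.
ln(10) = 2.303 and ln(56.9) = 4.041; z_{0.07} = -1.476, z_{0.5} = 0.
σ = (4.041 − 2.303)/(0 − (-1.476)) = 1.178.
μ = 2.303 − (-1.476)·1.178 = 4.041.

μ ≈ 4.041, σ ≈ 1.178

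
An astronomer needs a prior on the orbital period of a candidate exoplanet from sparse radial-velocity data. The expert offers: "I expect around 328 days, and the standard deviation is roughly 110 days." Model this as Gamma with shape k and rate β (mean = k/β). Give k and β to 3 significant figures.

For Gamma(k, rate β): mean = k/β, variance = k/β², so CV = 1/√k.
CV = SD/mean = 110/328 = 0.3354, hence k = 1/CV² = 8.89.
Then β = k/mean = 8.89/328 = 0.0271.

k ≈ 8.89, β ≈ 0.0271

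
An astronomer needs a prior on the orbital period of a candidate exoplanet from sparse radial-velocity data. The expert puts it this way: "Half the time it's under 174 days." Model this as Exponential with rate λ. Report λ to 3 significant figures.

Exponential median = ln 2 / λ, so λ = ln 2 / 174.0 = 0.00398.

λ ≈ 0.00398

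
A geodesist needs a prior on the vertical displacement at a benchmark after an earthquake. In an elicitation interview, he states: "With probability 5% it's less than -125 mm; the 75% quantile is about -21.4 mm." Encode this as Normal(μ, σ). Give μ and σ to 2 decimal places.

μ = -51.53, σ = 44.67

The p-quantile of Normal(μ,σ) is μ + z_p·σ, with z_{0.05} = -1.645 and z_{0.75} = 0.6745.
Eliminate σ: μ = (z₂·x₁ − z₁·x₂)/(z₂ − z₁) = (0.6745·-125 − (-1.645)·-21.4)/2.319 = -51.53.
Then σ = (x₂ − x₁)/(z₂ − z₁) = (-21.4 − -125)/2.319 = 44.67.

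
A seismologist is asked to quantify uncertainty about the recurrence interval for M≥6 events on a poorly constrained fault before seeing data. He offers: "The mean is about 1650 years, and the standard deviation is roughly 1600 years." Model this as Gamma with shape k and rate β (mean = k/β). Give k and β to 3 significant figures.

k ≈ 1.06, β ≈ 0.000645

For Gamma(k, rate β): mean = k/β, variance = k/β², so CV = 1/√k.
CV = SD/mean = 1600/1650 = 0.9697, hence k = 1/CV² = 1.06.
Then β = k/mean = 1.06/1650 = 0.000645.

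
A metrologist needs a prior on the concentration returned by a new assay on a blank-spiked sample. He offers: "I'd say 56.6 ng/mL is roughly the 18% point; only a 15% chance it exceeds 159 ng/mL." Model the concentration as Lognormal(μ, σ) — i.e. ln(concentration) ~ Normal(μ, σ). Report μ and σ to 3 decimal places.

If T ~ Lognormal(μ,σ) then ln T ~ Normal(μ,σ), so the p-quantile of ln T is μ + z_p·σ.
ln(56.6) = 4.036 and ln(159) = 5.069; z_{0.18} = -0.9154, z_{0.85} = 1.036.
σ = (5.069 − 4.036)/(1.036 − (-0.9154)) = 0.529.
μ = 4.036 − (-0.9154)·0.529 = 4.520.

μ ≈ 4.520, σ ≈ 0.529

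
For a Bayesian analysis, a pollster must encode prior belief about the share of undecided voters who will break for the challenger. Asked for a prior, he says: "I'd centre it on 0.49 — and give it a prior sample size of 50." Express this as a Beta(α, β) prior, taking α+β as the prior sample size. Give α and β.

Under the effective-sample-size interpretation, Beta(α, β) has prior mean α/(α+β) and prior sample size α+β.
So α+β = 50 and α/(α+β) = 0.49, giving α = 0.49·50 = 24.5 and β = 50 − 24.5 = 25.5.

α = 24.5, β = 25.5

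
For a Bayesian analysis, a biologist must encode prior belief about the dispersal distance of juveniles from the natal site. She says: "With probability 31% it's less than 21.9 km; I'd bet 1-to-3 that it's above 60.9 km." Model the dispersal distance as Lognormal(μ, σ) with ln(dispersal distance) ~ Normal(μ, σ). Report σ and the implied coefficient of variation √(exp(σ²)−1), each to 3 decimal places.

If T ~ Lognormal(μ,σ) then ln T ~ Normal(μ,σ), so the p-quantile of ln T is μ + z_p·σ.
ln(21.9) = 3.086 and ln(60.9) = 4.109; z_{0.31} = -0.4959, z_{0.75} = 0.6745.
σ = (4.109 − 3.086)/(0.6745 − (-0.4959)) = 0.874.
μ = 3.086 − (-0.4959)·0.874 = 3.520.
CV = √(exp(σ²)−1) = √(exp(0.7637)−1) = 1.071.

σ ≈ 0.874, CV ≈ 1.071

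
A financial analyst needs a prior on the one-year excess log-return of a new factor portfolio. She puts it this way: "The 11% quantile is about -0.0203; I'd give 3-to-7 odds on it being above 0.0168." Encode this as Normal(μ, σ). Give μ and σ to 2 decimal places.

The p-quantile of Normal(μ,σ) is μ + z_p·σ, with z_{0.11} = -1.227 and z_{0.7} = 0.5244.
Eliminate σ: μ = (z₂·x₁ − z₁·x₂)/(z₂ − z₁) = (0.5244·-0.0203 − (-1.227)·0.0168)/1.751 = 0.01.
Then σ = (x₂ − x₁)/(z₂ − z₁) = (0.0168 − -0.0203)/1.751 = 0.02.

μ = 0.01, σ = 0.02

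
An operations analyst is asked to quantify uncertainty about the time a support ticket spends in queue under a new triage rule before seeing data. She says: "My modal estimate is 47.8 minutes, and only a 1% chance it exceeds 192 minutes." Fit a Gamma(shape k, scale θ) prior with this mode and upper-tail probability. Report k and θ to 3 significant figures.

k ≈ 3.16, θ ≈ 22.1

Gamma(k,θ) with k>1 has mode (k−1)θ, so θ = 47.8/(k−1).
Need P(X < 192) = 0.99 with θ tied to k this way. Start at k = 2, θ = 47.8: P(X<192) ≈ 0.910.
Too low — raise k to concentrate. Iterating converges to k ≈ 3.16.
Then θ = 47.8/(3.16−1) ≈ 22.1.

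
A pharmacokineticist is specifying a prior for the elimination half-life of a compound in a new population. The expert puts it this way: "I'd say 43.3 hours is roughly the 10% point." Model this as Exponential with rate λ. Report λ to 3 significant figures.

P(T < 43.3) = 1 − e^(−λ·43.3) = 0.1, so λ = −ln(1−0.1)/43.3 = −ln(0.9)/43.3 = 0.00243.

λ ≈ 0.00243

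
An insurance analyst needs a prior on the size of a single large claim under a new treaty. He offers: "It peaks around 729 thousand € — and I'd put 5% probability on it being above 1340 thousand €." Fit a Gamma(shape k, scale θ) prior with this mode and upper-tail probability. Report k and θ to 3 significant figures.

Gamma(k,θ) with k>1 has mode (k−1)θ, so θ = 729/(k−1).
Need P(X < 1340) = 0.95 with θ tied to k this way. Start at k = 2, θ = 729: P(X<1340) ≈ 0.548.
Too low — raise k to concentrate. Iterating converges to k ≈ 8.51.
Then θ = 729/(8.51−1) ≈ 97.

k ≈ 8.51, θ ≈ 97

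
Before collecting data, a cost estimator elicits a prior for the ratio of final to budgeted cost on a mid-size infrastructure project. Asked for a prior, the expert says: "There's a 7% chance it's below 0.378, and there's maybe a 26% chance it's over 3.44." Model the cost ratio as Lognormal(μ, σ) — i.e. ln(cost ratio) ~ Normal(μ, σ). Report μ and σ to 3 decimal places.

μ ≈ 0.565, σ ≈ 1.042

If T ~ Lognormal(μ,σ) then ln T ~ Normal(μ,σ), so the p-quantile of ln T is μ + z_p·σ.
ln(0.378) = -0.9729 and ln(3.44) = 1.235; z_{0.07} = -1.476, z_{0.74} = 0.6433.
σ = (1.235 − -0.9729)/(0.6433 − (-1.476)) = 1.042.
μ = -0.9729 − (-1.476)·1.042 = 0.565.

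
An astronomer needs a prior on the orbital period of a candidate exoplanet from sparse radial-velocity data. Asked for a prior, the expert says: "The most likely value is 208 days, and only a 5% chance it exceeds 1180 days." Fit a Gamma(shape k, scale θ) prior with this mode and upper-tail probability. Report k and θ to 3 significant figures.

k ≈ 1.77, θ ≈ 270

Gamma(k,θ) with k>1 has mode (k−1)θ, so θ = 208/(k−1).
Need P(X < 1180) = 0.95 with θ tied to k this way. Start at k = 2, θ = 208: P(X<1180) ≈ 0.977.
Too high — lower k to spread out. Iterating converges to k ≈ 1.77.
Then θ = 208/(1.77−1) ≈ 270.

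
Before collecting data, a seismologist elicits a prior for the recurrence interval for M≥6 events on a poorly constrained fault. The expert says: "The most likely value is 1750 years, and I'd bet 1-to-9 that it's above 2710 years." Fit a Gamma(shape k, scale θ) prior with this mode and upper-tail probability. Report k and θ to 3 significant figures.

Gamma(k,θ) with k>1 has mode (k−1)θ, so θ = 1750/(k−1).
Need P(X < 2710) = 0.9 with θ tied to k this way. Start at k = 2, θ = 1750: P(X<2710) ≈ 0.458.
Too low — raise k to concentrate. Iterating converges to k ≈ 10.8.
Then θ = 1750/(10.8−1) ≈ 179.

k ≈ 10.8, θ ≈ 179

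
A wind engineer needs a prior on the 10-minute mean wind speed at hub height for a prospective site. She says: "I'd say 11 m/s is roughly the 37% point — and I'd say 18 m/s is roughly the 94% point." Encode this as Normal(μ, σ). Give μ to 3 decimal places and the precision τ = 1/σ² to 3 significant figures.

μ = 12.231, τ = 0.0726

For Normal(μ,σ), the p-quantile is μ + z_p·σ. Here z_{0.37} = -0.3319, z_{0.94} = 1.555.
So 11 = μ − 0.3319σ and 18 = μ + 1.555σ.
Subtracting: σ = (18 − 11)/(1.555 − (-0.3319)) = 3.710.
Then μ = 11 − (-0.3319)·3.710 = 12.231.
Precision τ = 1/σ² = 1/3.71² = 0.0726.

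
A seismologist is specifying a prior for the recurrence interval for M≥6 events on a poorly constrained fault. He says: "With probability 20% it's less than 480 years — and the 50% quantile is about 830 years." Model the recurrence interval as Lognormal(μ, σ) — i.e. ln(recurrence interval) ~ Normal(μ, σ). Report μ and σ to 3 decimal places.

If T ~ Lognormal(μ,σ) then ln T ~ Normal(μ,σ), so the p-quantile of ln T is μ + z_p·σ.
ln(480) = 6.174 and ln(830) = 6.721; z_{0.2} = -0.8416, z_{0.5} = 0.
σ = (6.721 − 6.174)/(0 − (-0.8416)) = 0.651.
μ = 6.174 − (-0.8416)·0.651 = 6.721.

μ ≈ 6.721, σ ≈ 0.651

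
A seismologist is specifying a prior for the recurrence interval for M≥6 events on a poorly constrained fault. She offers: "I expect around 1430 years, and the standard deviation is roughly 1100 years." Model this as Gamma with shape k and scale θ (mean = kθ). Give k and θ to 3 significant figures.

For Gamma(k, scale θ): mean = kθ, variance = kθ², so CV = 1/√k.
CV = SD/mean = 1100/1430 = 0.7692, hence k = 1/CV² = 1.69.
Then θ = mean/k = 1430/1.69 = 846.

k ≈ 1.69, θ ≈ 846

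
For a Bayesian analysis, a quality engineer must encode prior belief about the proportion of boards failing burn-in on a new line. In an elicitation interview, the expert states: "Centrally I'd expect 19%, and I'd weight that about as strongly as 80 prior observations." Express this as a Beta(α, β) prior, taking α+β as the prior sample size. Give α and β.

Under the effective-sample-size interpretation, Beta(α, β) has prior mean α/(α+β) and prior sample size α+β.
So α+β = 80 and α/(α+β) = 0.19, giving α = 0.19·80 = 15.2 and β = 80 − 15.2 = 64.8.

α = 15.2, β = 64.8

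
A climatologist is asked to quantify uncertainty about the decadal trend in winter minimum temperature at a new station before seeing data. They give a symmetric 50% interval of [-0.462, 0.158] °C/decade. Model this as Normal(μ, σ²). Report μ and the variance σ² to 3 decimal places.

A symmetric 50% interval runs μ ± z·σ with z = 0.6745.
Half-width = 0.31, so σ = 0.31/0.6745 = 0.4596 and σ² = 0.211.
μ is the interval midpoint, -0.152.

μ = -0.152, σ² = 0.211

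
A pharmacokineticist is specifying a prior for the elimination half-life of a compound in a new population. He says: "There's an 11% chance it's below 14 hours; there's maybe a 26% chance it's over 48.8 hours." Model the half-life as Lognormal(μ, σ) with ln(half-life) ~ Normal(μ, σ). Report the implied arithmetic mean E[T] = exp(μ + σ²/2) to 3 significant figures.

E[T] ≈ 39.7 hours

If T ~ Lognormal(μ,σ) then ln T ~ Normal(μ,σ), so the p-quantile of ln T is μ + z_p·σ.
ln(14) = 2.639 and ln(48.8) = 3.888; z_{0.11} = -1.227, z_{0.74} = 0.6433.
σ = (3.888 − 2.639)/(0.6433 − (-1.227)) = 0.668.
μ = 2.639 − (-1.227)·0.668 = 3.458.
E[T] = exp(μ + σ²/2) = exp(3.458 + 0.2230) = 39.7 hours.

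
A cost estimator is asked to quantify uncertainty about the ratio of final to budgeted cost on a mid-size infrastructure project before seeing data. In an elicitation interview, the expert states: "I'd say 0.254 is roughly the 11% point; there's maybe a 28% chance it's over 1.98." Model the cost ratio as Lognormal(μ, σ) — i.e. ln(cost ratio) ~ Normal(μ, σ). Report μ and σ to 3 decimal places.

μ ≈ 0.022, σ ≈ 1.135

If T ~ Lognormal(μ,σ) then ln T ~ Normal(μ,σ), so the p-quantile of ln T is μ + z_p·σ.
ln(0.254) = -1.37 and ln(1.98) = 0.6831; z_{0.11} = -1.227, z_{0.72} = 0.5828.
σ = (0.6831 − -1.37)/(0.5828 − (-1.227)) = 1.135.
μ = -1.37 − (-1.227)·1.135 = 0.022.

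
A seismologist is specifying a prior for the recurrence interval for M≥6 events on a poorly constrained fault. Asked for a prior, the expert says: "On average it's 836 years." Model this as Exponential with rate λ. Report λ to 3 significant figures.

λ ≈ 0.0012

Exponential mean = 1/λ, so λ = 1/836.0 = 0.0012.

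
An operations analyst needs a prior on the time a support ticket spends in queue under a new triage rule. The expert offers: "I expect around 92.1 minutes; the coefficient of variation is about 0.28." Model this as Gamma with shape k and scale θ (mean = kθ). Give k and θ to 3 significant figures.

k ≈ 12.8, θ ≈ 7.22

For Gamma(k, scale θ): mean = kθ, variance = kθ², so CV = 1/√k.
CV = 0.28, hence k = 1/CV² = 12.8.
Then θ = mean/k = 92.1/12.8 = 7.22.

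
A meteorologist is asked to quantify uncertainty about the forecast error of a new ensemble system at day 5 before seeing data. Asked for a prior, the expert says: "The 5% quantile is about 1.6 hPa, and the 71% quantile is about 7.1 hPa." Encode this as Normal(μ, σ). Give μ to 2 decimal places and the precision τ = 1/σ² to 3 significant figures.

For Normal(μ,σ), the p-quantile is μ + z_p·σ. Here z_{0.05} = -1.645, z_{0.71} = 0.5534.
So 1.6 = μ − 1.645σ and 7.1 = μ + 0.5534σ.
Subtracting: σ = (7.1 − 1.6)/(0.5534 − (-1.645)) = 2.50.
Then μ = 1.6 − (-1.645)·2.50 = 5.72.
Precision τ = 1/σ² = 1/2.502² = 0.16.

μ = 5.72, τ = 0.16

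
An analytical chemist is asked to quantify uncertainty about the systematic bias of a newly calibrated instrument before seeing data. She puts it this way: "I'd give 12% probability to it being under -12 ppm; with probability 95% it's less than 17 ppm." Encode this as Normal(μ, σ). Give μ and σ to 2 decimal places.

μ = 0.08, σ = 10.28

For Normal(μ,σ), the p-quantile is μ + z_p·σ. Here z_{0.12} = -1.175, z_{0.95} = 1.645.
So -12 = μ − 1.175σ and 17 = μ + 1.645σ.
Subtracting: σ = (17 − -12)/(1.645 − (-1.175)) = 10.28.
Then μ = -12 − (-1.175)·10.28 = 0.08.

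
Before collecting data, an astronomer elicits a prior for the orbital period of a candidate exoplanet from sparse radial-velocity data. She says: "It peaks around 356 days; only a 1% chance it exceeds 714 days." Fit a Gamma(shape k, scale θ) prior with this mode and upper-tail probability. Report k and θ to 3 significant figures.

Gamma(k,θ) with k>1 has mode (k−1)θ, so θ = 356/(k−1).
Need P(X < 714) = 0.99 with θ tied to k this way. Start at k = 2, θ = 356: P(X<714) ≈ 0.596.
Too low — raise k to concentrate. Iterating converges to k ≈ 11.1.
Then θ = 356/(11.1−1) ≈ 35.1.

k ≈ 11.1, θ ≈ 35.1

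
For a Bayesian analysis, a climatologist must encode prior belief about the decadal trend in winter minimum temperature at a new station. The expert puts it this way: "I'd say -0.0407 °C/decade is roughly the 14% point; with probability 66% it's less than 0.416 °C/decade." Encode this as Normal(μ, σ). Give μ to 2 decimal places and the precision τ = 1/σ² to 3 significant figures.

For Normal(μ,σ), the p-quantile is μ + z_p·σ. Here z_{0.14} = -1.08, z_{0.66} = 0.4125.
So -0.0407 = μ − 1.08σ and 0.416 = μ + 0.4125σ.
Subtracting: σ = (0.416 − -0.0407)/(0.4125 − (-1.08)) = 0.31.
Then μ = -0.0407 − (-1.08)·0.31 = 0.29.
Precision τ = 1/σ² = 1/0.3059² = 10.7.

μ = 0.29, τ = 10.7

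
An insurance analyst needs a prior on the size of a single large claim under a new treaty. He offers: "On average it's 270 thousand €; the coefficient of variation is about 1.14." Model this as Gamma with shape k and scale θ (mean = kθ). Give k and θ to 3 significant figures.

k ≈ 0.769, θ ≈ 351

For Gamma(k, scale θ): mean = kθ, variance = kθ², so CV = 1/√k.
CV = 1.14, hence k = 1/CV² = 0.769.
Then θ = mean/k = 270/0.769 = 351.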